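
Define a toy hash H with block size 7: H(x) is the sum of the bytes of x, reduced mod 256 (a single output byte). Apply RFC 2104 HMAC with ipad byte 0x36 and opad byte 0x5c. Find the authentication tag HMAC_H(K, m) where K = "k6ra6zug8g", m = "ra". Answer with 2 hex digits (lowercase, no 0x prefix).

Key "k6ra6zug8g" = 6b 36 72 61 36 7a 75 67 38 67 is 10 bytes > B = 7, so hash it first: H(key) = 9f, then zero-pad to 7 bytes: K' = 9f 00 00 00 00 00 00.
K' ⊕ ipad = a9 36 36 36 36 36 36.  K' ⊕ opad = c3 5c 5c 5c 5c 5c 5c.
Inner input = (K'⊕ipad) ∥ m = a9 36 36 36 36 36 36 ∥ 72 61.
Inner hash: sum = 169+54+54+54+54+54+54+114+97 = 704; mod 256 = 192 → c0.
Outer input = (K'⊕opad) ∥ inner = c3 5c 5c 5c 5c 5c 5c ∥ c0.
Outer hash (tag): sum = 195+92+92+92+92+92+92+192 = 939; mod 256 = 171 → ab.

ab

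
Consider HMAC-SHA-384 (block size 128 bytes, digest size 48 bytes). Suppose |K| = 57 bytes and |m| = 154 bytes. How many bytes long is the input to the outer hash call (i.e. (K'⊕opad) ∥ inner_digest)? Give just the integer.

176

Key is 57 ≤ 128 bytes, zero-padded: |K'| = 128.
Outer input = (K'⊕opad) ∥ H(inner) → 128 + 48 = 176 bytes.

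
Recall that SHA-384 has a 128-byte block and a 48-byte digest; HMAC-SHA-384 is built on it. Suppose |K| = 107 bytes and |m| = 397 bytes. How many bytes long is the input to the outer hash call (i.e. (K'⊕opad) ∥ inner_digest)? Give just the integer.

176

Key is 107 ≤ 128 bytes, zero-padded: |K'| = 128.
Outer input = (K'⊕opad) ∥ H(inner) → 128 + 48 = 176 bytes.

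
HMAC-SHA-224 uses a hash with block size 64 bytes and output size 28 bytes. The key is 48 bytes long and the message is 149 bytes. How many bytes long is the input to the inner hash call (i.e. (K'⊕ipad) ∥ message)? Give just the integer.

Key is 48 ≤ 64 bytes, zero-padded: |K'| = 64.
Inner input = (K'⊕ipad) ∥ m → 64 + 149 = 213 bytes.

213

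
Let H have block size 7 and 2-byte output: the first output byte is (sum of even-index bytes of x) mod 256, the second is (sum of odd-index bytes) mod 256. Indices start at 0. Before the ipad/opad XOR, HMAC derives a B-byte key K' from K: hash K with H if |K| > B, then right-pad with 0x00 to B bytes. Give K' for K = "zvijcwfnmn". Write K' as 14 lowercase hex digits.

19330000000000

|K| = 10 > B = 7, so first hash the key.
H(K): even-index sum = 537 mod 256 = 25; odd-index sum = 563 mod 256 = 51 → 19 33.
Zero-pad H(K) = 19 33 to 7 bytes: K' = 19 33 00 00 00 00 00.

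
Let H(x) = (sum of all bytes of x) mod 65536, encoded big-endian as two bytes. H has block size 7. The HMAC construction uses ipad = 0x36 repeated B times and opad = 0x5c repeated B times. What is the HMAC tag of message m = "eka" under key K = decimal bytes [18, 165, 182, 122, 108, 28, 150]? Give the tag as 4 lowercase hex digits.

046c

Key decimal bytes [18, 165, 182, 122, 108, 28, 150] = 12 a5 b6 7a 6c 1c 96 is exactly B = 7 bytes: K' = 12 a5 b6 7a 6c 1c 96.
K' ⊕ ipad = 24 93 80 4c 5a 2a a0.  K' ⊕ opad = 4e f9 ea 26 30 40 ca.
Inner input = (K'⊕ipad) ∥ m = 24 93 80 4c 5a 2a a0 ∥ 65 6b 61.
Inner hash: sum = 36+147+128+76+90+42+160+101+107+97 = 984 → 03 d8.
Outer input = (K'⊕opad) ∥ inner = 4e f9 ea 26 30 40 ca ∥ 03 d8.
Outer hash (tag): sum = 78+249+234+38+48+64+202+3+216 = 1132 → 04 6c.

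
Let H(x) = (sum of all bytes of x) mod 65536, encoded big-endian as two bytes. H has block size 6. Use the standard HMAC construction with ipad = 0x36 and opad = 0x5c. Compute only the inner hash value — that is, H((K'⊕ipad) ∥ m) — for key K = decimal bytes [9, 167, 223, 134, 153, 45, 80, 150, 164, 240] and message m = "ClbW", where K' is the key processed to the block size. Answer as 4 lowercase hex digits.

02d6

Key decimal bytes [9, 167, 223, 134, 153, 45, 80, 150, 164, 240] = 09 a7 df 86 99 2d 50 96 a4 f0 is 10 bytes > B = 6, so hash it first: H(key) = 05 55, then zero-pad to 6 bytes: K' = 05 55 00 00 00 00.
K' ⊕ ipad = 33 63 36 36 36 36.
Inner input = 33 63 36 36 36 36 ∥ 43 6c 62 57.
Inner hash: sum = 51+99+54+54+54+54+67+108+98+87 = 726 → 02 d6.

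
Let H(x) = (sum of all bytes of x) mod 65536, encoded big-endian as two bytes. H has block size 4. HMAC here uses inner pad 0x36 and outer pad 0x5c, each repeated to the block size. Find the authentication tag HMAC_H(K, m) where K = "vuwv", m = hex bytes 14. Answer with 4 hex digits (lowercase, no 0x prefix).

Key "vuwv" = 76 75 77 76 is exactly B = 4 bytes: K' = 76 75 77 76.
K' ⊕ ipad = 40 43 41 40.  K' ⊕ opad = 2a 29 2b 2a.
Inner input = (K'⊕ipad) ∥ m = 40 43 41 40 ∥ 14.
Inner hash: sum = 64+67+65+64+20 = 280 → 01 18.
Outer input = (K'⊕opad) ∥ inner = 2a 29 2b 2a ∥ 01 18.
Outer hash (tag): sum = 42+41+43+42+1+24 = 193 → 00 c1.

00c1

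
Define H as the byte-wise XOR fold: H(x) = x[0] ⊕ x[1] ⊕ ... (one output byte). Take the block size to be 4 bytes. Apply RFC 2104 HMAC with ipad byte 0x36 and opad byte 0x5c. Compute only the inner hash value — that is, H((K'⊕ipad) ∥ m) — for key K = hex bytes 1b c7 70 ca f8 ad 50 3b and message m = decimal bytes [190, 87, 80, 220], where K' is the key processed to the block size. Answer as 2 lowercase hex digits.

3d

Key hex bytes 1b c7 70 ca f8 ad 50 3b is 8 bytes > B = 4, so hash it first: H(key) = 58, then zero-pad to 4 bytes: K' = 58 00 00 00.
K' ⊕ ipad = 6e 36 36 36.
Inner input = 6e 36 36 36 ∥ be 57 50 dc.
Inner hash: XOR 6e⊕36⊕36⊕36⊕be⊕57⊕50⊕dc = 3d.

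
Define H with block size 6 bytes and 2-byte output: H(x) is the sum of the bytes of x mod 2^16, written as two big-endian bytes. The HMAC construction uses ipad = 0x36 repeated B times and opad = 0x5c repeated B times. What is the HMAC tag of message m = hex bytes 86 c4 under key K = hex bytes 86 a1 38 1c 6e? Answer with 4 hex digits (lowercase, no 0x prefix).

0363

Key hex bytes 86 a1 38 1c 6e is 5 bytes ≤ B = 6; zero-pad to 6 bytes: K' = 86 a1 38 1c 6e 00.
K' ⊕ ipad = b0 97 0e 2a 58 36.  K' ⊕ opad = da fd 64 40 32 5c.
Inner input = (K'⊕ipad) ∥ m = b0 97 0e 2a 58 36 ∥ 86 c4.
Inner hash: sum = 176+151+14+42+88+54+134+196 = 855 → 03 57.
Outer input = (K'⊕opad) ∥ inner = da fd 64 40 32 5c ∥ 03 57.
Outer hash (tag): sum = 218+253+100+64+50+92+3+87 = 867 → 03 63.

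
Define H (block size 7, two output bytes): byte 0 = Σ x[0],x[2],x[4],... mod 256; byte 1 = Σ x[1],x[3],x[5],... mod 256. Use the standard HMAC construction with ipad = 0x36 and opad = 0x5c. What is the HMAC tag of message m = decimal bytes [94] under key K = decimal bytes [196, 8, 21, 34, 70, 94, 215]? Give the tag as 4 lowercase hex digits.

9e3a

Key decimal bytes [196, 8, 21, 34, 70, 94, 215] = c4 08 15 22 46 5e d7 is exactly B = 7 bytes: K' = c4 08 15 22 46 5e d7.
K' ⊕ ipad = f2 3e 23 14 70 68 e1.  K' ⊕ opad = 98 54 49 7e 1a 02 8b.
Inner input = (K'⊕ipad) ∥ m = f2 3e 23 14 70 68 e1 ∥ 5e.
Inner hash: even-index sum = 614 mod 256 = 102; odd-index sum = 280 mod 256 = 24 → 66 18.
Outer input = (K'⊕opad) ∥ inner = 98 54 49 7e 1a 02 8b ∥ 66 18.
Outer hash (tag): even-index sum = 414 mod 256 = 158; odd-index sum = 314 mod 256 = 58 → 9e 3a.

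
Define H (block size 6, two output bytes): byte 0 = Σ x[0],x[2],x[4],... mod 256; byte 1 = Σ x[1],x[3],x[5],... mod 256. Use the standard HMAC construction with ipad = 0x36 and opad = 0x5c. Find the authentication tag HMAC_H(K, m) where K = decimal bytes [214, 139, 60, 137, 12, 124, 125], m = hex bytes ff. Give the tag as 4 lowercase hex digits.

Key decimal bytes [214, 139, 60, 137, 12, 124, 125] = d6 8b 3c 89 0c 7c 7d is 7 bytes > B = 6, so hash it first: H(key) = 9b 90, then zero-pad to 6 bytes: K' = 9b 90 00 00 00 00.
K' ⊕ ipad = ad a6 36 36 36 36.  K' ⊕ opad = c7 cc 5c 5c 5c 5c.
Inner input = (K'⊕ipad) ∥ m = ad a6 36 36 36 36 ∥ ff.
Inner hash: even-index sum = 536 mod 256 = 24; odd-index sum = 274 mod 256 = 18 → 18 12.
Outer input = (K'⊕opad) ∥ inner = c7 cc 5c 5c 5c 5c ∥ 18 12.
Outer hash (tag): even-index sum = 407 mod 256 = 151; odd-index sum = 406 mod 256 = 150 → 97 96.

9796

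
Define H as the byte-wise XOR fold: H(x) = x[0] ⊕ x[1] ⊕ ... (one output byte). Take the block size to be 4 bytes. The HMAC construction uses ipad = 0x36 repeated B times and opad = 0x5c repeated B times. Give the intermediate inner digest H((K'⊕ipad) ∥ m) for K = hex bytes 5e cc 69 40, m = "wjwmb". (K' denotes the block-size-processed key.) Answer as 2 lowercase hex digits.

de

Key hex bytes 5e cc 69 40 is exactly B = 4 bytes: K' = 5e cc 69 40.
K' ⊕ ipad = 68 fa 5f 76.
Inner input = 68 fa 5f 76 ∥ 77 6a 77 6d 62.
Inner hash: XOR 68⊕fa⊕5f⊕76⊕77⊕6a⊕77⊕6d⊕62 = de.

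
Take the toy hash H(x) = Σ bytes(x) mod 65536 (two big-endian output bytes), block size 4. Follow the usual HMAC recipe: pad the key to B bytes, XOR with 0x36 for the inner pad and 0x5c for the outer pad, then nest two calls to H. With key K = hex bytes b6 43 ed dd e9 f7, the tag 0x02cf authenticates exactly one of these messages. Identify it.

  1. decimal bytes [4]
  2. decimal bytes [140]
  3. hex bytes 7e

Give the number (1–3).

2

Key hex bytes b6 43 ed dd e9 f7 is 6 bytes > B = 4, so hash it first: H(key) = 04 a3, then zero-pad to 4 bytes: K' = 04 a3 00 00.
K' ⊕ ipad = 32 95 36 36; K' ⊕ opad = 58 ff 5c 5c.
m1: inner = H(32 95 36 36 04) = 01 37; tag = H(58 ff 5c 5c 01 37) = 0247
m2: inner = H(32 95 36 36 8c) = 01 bf; tag = H(58 ff 5c 5c 01 bf) = 02cf ← matches
m3: inner = H(32 95 36 36 7e) = 01 b1; tag = H(58 ff 5c 5c 01 b1) = 02c1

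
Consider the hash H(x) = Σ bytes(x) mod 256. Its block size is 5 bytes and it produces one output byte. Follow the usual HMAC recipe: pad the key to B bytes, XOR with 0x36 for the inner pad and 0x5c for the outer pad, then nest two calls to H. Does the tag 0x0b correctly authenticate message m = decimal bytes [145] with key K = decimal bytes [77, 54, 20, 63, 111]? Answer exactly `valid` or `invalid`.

Key decimal bytes [77, 54, 20, 63, 111] = 4d 36 14 3f 6f is exactly B = 5 bytes: K' = 4d 36 14 3f 6f.
K' ⊕ ipad = 7b 00 22 09 59; K' ⊕ opad = 11 6a 48 63 33.
Inner hash: sum = 123+0+34+9+89+145 = 400; mod 256 = 144 → 90.
Outer hash (recomputed tag): sum = 17+106+72+99+51+144 = 489; mod 256 = 233 → e9.
Recomputed tag = e9; claimed = 0b → mismatch.

invalid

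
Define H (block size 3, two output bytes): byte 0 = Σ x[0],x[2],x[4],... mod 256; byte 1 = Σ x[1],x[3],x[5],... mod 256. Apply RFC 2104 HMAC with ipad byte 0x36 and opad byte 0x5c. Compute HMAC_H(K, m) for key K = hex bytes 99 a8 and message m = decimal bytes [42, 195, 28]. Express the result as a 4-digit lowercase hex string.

059c

Key hex bytes 99 a8 is 2 bytes ≤ B = 3; zero-pad to 3 bytes: K' = 99 a8 00.
K' ⊕ ipad = af 9e 36.  K' ⊕ opad = c5 f4 5c.
Inner input = (K'⊕ipad) ∥ m = af 9e 36 ∥ 2a c3 1c.
Inner hash: even-index sum = 424 mod 256 = 168; odd-index sum = 228 mod 256 = 228 → a8 e4.
Outer input = (K'⊕opad) ∥ inner = c5 f4 5c ∥ a8 e4.
Outer hash (tag): even-index sum = 517 mod 256 = 5; odd-index sum = 412 mod 256 = 156 → 05 9c.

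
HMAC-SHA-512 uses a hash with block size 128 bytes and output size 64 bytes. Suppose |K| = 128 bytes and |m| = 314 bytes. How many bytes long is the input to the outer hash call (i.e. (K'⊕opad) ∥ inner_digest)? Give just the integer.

Key is 128 ≤ 128 bytes, zero-padded: |K'| = 128.
Outer input = (K'⊕opad) ∥ H(inner) → 128 + 64 = 192 bytes.

192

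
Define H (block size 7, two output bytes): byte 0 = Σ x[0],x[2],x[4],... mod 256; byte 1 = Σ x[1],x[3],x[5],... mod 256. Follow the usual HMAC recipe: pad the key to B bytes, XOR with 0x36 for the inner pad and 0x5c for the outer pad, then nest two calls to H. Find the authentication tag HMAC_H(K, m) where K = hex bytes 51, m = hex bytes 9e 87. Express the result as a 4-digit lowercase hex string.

61a4

Key hex bytes 51 is 1 byte ≤ B = 7; zero-pad to 7 bytes: K' = 51 00 00 00 00 00 00.
K' ⊕ ipad = 67 36 36 36 36 36 36.  K' ⊕ opad = 0d 5c 5c 5c 5c 5c 5c.
Inner input = (K'⊕ipad) ∥ m = 67 36 36 36 36 36 36 ∥ 9e 87.
Inner hash: even-index sum = 400 mod 256 = 144; odd-index sum = 320 mod 256 = 64 → 90 40.
Outer input = (K'⊕opad) ∥ inner = 0d 5c 5c 5c 5c 5c 5c ∥ 90 40.
Outer hash (tag): even-index sum = 353 mod 256 = 97; odd-index sum = 420 mod 256 = 164 → 61 a4.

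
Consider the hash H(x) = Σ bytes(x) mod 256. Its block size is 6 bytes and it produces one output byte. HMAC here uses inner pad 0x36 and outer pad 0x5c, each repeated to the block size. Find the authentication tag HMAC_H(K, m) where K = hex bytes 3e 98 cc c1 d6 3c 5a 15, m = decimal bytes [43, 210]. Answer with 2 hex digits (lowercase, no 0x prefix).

Key hex bytes 3e 98 cc c1 d6 3c 5a 15 is 8 bytes > B = 6, so hash it first: H(key) = e4, then zero-pad to 6 bytes: K' = e4 00 00 00 00 00.
K' ⊕ ipad = d2 36 36 36 36 36.  K' ⊕ opad = b8 5c 5c 5c 5c 5c.
Inner input = (K'⊕ipad) ∥ m = d2 36 36 36 36 36 ∥ 2b d2.
Inner hash: sum = 210+54+54+54+54+54+43+210 = 733; mod 256 = 221 → dd.
Outer input = (K'⊕opad) ∥ inner = b8 5c 5c 5c 5c 5c ∥ dd.
Outer hash (tag): sum = 184+92+92+92+92+92+221 = 865; mod 256 = 97 → 61.

61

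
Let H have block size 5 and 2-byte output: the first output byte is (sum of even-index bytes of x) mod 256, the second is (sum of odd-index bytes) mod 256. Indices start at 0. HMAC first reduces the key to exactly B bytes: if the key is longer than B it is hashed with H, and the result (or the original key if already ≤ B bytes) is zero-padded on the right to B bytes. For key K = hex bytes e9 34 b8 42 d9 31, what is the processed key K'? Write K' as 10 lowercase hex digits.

|K| = 6 > B = 5, so first hash the key.
H(K): even-index sum = 634 mod 256 = 122; odd-index sum = 167 mod 256 = 167 → 7a a7.
Zero-pad H(K) = 7a a7 to 5 bytes: K' = 7a a7 00 00 00.

7aa7000000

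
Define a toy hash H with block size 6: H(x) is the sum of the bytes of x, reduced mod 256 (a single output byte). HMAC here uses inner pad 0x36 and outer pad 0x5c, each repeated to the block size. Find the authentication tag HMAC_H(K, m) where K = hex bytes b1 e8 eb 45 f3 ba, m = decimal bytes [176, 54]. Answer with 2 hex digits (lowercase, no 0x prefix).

f2

Key hex bytes b1 e8 eb 45 f3 ba is exactly B = 6 bytes: K' = b1 e8 eb 45 f3 ba.
K' ⊕ ipad = 87 de dd 73 c5 8c.  K' ⊕ opad = ed b4 b7 19 af e6.
Inner input = (K'⊕ipad) ∥ m = 87 de dd 73 c5 8c ∥ b0 36.
Inner hash: sum = 135+222+221+115+197+140+176+54 = 1260; mod 256 = 236 → ec.
Outer input = (K'⊕opad) ∥ inner = ed b4 b7 19 af e6 ∥ ec.
Outer hash (tag): sum = 237+180+183+25+175+230+236 = 1266; mod 256 = 242 → f2.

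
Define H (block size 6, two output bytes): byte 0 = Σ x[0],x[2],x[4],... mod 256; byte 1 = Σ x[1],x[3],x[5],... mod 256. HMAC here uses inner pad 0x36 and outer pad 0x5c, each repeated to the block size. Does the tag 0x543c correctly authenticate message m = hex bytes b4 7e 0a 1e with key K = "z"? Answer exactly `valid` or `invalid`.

invalid

Key "z" = 7a is 1 byte ≤ B = 6; zero-pad to 6 bytes: K' = 7a 00 00 00 00 00.
K' ⊕ ipad = 4c 36 36 36 36 36; K' ⊕ opad = 26 5c 5c 5c 5c 5c.
Inner hash: even-index sum = 374 mod 256 = 118; odd-index sum = 318 mod 256 = 62 → 76 3e.
Outer hash (recomputed tag): even-index sum = 340 mod 256 = 84; odd-index sum = 338 mod 256 = 82 → 54 52.
Recomputed tag = 5452; claimed = 543c → mismatch.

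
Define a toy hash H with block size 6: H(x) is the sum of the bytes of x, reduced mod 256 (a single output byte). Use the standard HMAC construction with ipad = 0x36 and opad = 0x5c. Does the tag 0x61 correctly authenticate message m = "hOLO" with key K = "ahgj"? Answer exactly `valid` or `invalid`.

invalid

Key "ahgj" = 61 68 67 6a is 4 bytes ≤ B = 6; zero-pad to 6 bytes: K' = 61 68 67 6a 00 00.
K' ⊕ ipad = 57 5e 51 5c 36 36; K' ⊕ opad = 3d 34 3b 36 5c 5c.
Inner hash: sum = 87+94+81+92+54+54+104+79+76+79 = 800; mod 256 = 32 → 20.
Outer hash (recomputed tag): sum = 61+52+59+54+92+92+32 = 442; mod 256 = 186 → ba.
Recomputed tag = ba; claimed = 61 → mismatch.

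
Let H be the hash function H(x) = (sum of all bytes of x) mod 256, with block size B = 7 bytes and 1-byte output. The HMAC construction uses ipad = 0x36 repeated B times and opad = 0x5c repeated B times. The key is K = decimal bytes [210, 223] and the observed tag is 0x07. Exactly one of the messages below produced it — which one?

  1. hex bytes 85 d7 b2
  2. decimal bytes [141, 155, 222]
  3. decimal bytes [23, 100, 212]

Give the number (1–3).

3

Key decimal bytes [210, 223] = d2 df is 2 bytes ≤ B = 7; zero-pad to 7 bytes: K' = d2 df 00 00 00 00 00.
K' ⊕ ipad = e4 e9 36 36 36 36 36; K' ⊕ opad = 8e 83 5c 5c 5c 5c 5c.
m1: inner = H(e4 e9 36 36 36 36 36 85 d7 b2) = e9; tag = H(8e 83 5c 5c 5c 5c 5c e9) = c6
m2: inner = H(e4 e9 36 36 36 36 36 8d 9b de) = e1; tag = H(8e 83 5c 5c 5c 5c 5c e1) = be
m3: inner = H(e4 e9 36 36 36 36 36 17 64 d4) = 2a; tag = H(8e 83 5c 5c 5c 5c 5c 2a) = 07 ← matches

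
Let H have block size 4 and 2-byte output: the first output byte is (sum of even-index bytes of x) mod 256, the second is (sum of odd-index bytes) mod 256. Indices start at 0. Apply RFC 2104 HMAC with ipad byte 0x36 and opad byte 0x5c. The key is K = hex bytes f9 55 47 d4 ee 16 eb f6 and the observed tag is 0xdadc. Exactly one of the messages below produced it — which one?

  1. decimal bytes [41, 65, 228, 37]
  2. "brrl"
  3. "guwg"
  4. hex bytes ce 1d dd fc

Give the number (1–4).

2

Key hex bytes f9 55 47 d4 ee 16 eb f6 is 8 bytes > B = 4, so hash it first: H(key) = 19 35, then zero-pad to 4 bytes: K' = 19 35 00 00.
K' ⊕ ipad = 2f 03 36 36; K' ⊕ opad = 45 69 5c 5c.
m1: inner = H(2f 03 36 36 29 41 e4 25) = 72 9f; tag = H(45 69 5c 5c 72 9f) = 1364
m2: inner = H(2f 03 36 36 62 72 72 6c) = 39 17; tag = H(45 69 5c 5c 39 17) = dadc ← matches
m3: inner = H(2f 03 36 36 67 75 77 67) = 43 15; tag = H(45 69 5c 5c 43 15) = e4da
m4: inner = H(2f 03 36 36 ce 1d dd fc) = 10 52; tag = H(45 69 5c 5c 10 52) = b117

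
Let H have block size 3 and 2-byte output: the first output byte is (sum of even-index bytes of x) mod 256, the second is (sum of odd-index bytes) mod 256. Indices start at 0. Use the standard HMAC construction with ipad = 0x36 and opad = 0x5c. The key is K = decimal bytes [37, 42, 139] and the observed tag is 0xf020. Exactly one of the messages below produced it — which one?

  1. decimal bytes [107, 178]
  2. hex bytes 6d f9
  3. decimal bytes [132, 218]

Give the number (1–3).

Key decimal bytes [37, 42, 139] = 25 2a 8b is exactly B = 3 bytes: K' = 25 2a 8b.
K' ⊕ ipad = 13 1c bd; K' ⊕ opad = 79 76 d7.
m1: inner = H(13 1c bd 6b b2) = 82 87; tag = H(79 76 d7 82 87) = d7f8
m2: inner = H(13 1c bd 6d f9) = c9 89; tag = H(79 76 d7 c9 89) = d93f
m3: inner = H(13 1c bd 84 da) = aa a0; tag = H(79 76 d7 aa a0) = f020 ← matches

3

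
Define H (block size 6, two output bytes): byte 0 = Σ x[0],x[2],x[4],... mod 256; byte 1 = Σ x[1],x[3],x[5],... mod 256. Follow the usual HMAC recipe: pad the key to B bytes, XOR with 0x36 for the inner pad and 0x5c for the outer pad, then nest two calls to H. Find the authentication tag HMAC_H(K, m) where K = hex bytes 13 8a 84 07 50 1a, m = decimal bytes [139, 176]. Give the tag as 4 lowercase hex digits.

fb40

Key hex bytes 13 8a 84 07 50 1a is exactly B = 6 bytes: K' = 13 8a 84 07 50 1a.
K' ⊕ ipad = 25 bc b2 31 66 2c.  K' ⊕ opad = 4f d6 d8 5b 0c 46.
Inner input = (K'⊕ipad) ∥ m = 25 bc b2 31 66 2c ∥ 8b b0.
Inner hash: even-index sum = 456 mod 256 = 200; odd-index sum = 457 mod 256 = 201 → c8 c9.
Outer input = (K'⊕opad) ∥ inner = 4f d6 d8 5b 0c 46 ∥ c8 c9.
Outer hash (tag): even-index sum = 507 mod 256 = 251; odd-index sum = 576 mod 256 = 64 → fb 40.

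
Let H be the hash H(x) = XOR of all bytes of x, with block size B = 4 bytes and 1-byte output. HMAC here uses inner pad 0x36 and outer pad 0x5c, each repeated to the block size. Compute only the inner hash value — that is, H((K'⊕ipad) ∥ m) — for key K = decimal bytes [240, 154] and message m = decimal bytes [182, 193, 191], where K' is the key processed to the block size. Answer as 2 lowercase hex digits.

Key decimal bytes [240, 154] = f0 9a is 2 bytes ≤ B = 4; zero-pad to 4 bytes: K' = f0 9a 00 00.
K' ⊕ ipad = c6 ac 36 36.
Inner input = c6 ac 36 36 ∥ b6 c1 bf.
Inner hash: XOR c6⊕ac⊕36⊕36⊕b6⊕c1⊕bf = a2.

a2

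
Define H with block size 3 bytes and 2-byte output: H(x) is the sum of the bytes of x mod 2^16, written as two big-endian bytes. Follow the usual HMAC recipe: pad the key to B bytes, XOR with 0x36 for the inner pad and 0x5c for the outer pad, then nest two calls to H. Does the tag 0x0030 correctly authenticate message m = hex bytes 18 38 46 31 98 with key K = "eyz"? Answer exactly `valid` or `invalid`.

Key "eyz" = 65 79 7a is exactly B = 3 bytes: K' = 65 79 7a.
K' ⊕ ipad = 53 4f 4c; K' ⊕ opad = 39 25 26.
Inner hash: sum = 83+79+76+24+56+70+49+152 = 589 → 02 4d.
Outer hash (recomputed tag): sum = 57+37+38+2+77 = 211 → 00 d3.
Recomputed tag = 00d3; claimed = 0030 → mismatch.

invalid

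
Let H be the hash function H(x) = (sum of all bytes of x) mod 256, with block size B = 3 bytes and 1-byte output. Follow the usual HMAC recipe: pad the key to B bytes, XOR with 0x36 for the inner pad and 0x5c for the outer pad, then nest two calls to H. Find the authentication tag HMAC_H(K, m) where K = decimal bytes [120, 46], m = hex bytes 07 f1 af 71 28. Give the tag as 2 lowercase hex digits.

ce

Key decimal bytes [120, 46] = 78 2e is 2 bytes ≤ B = 3; zero-pad to 3 bytes: K' = 78 2e 00.
K' ⊕ ipad = 4e 18 36.  K' ⊕ opad = 24 72 5c.
Inner input = (K'⊕ipad) ∥ m = 4e 18 36 ∥ 07 f1 af 71 28.
Inner hash: sum = 78+24+54+7+241+175+113+40 = 732; mod 256 = 220 → dc.
Outer input = (K'⊕opad) ∥ inner = 24 72 5c ∥ dc.
Outer hash (tag): sum = 36+114+92+220 = 462; mod 256 = 206 → ce.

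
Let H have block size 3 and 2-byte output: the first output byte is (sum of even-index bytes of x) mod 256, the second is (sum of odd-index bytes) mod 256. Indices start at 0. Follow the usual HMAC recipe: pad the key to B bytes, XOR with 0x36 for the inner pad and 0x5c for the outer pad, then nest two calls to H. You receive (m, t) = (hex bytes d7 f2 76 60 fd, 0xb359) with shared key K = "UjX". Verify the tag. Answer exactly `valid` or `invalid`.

valid

Key "UjX" = 55 6a 58 is exactly B = 3 bytes: K' = 55 6a 58.
K' ⊕ ipad = 63 5c 6e; K' ⊕ opad = 09 36 04.
Inner hash: even-index sum = 547 mod 256 = 35; odd-index sum = 678 mod 256 = 166 → 23 a6.
Outer hash (recomputed tag): even-index sum = 179 mod 256 = 179; odd-index sum = 89 mod 256 = 89 → b3 59.
Recomputed tag = b359; claimed = b359 → match.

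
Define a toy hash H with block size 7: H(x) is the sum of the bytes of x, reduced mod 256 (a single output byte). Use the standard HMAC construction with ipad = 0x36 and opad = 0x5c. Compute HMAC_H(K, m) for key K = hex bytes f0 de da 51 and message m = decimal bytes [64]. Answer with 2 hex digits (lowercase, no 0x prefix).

b8

Key hex bytes f0 de da 51 is 4 bytes ≤ B = 7; zero-pad to 7 bytes: K' = f0 de da 51 00 00 00.
K' ⊕ ipad = c6 e8 ec 67 36 36 36.  K' ⊕ opad = ac 82 86 0d 5c 5c 5c.
Inner input = (K'⊕ipad) ∥ m = c6 e8 ec 67 36 36 36 ∥ 40.
Inner hash: sum = 198+232+236+103+54+54+54+64 = 995; mod 256 = 227 → e3.
Outer input = (K'⊕opad) ∥ inner = ac 82 86 0d 5c 5c 5c ∥ e3.
Outer hash (tag): sum = 172+130+134+13+92+92+92+227 = 952; mod 256 = 184 → b8.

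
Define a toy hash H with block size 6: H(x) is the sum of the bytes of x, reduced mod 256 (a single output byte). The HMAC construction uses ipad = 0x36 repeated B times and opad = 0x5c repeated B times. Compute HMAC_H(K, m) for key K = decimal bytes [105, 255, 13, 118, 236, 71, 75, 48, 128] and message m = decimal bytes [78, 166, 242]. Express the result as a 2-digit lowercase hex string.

Key decimal bytes [105, 255, 13, 118, 236, 71, 75, 48, 128] = 69 ff 0d 76 ec 47 4b 30 80 is 9 bytes > B = 6, so hash it first: H(key) = 19, then zero-pad to 6 bytes: K' = 19 00 00 00 00 00.
K' ⊕ ipad = 2f 36 36 36 36 36.  K' ⊕ opad = 45 5c 5c 5c 5c 5c.
Inner input = (K'⊕ipad) ∥ m = 2f 36 36 36 36 36 ∥ 4e a6 f2.
Inner hash: sum = 47+54+54+54+54+54+78+166+242 = 803; mod 256 = 35 → 23.
Outer input = (K'⊕opad) ∥ inner = 45 5c 5c 5c 5c 5c ∥ 23.
Outer hash (tag): sum = 69+92+92+92+92+92+35 = 564; mod 256 = 52 → 34.

34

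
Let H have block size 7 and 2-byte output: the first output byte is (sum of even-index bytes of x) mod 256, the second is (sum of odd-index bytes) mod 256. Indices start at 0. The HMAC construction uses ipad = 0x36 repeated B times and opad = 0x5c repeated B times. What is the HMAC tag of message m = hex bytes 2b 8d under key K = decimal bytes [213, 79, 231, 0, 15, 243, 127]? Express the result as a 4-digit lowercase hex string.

Key decimal bytes [213, 79, 231, 0, 15, 243, 127] = d5 4f e7 00 0f f3 7f is exactly B = 7 bytes: K' = d5 4f e7 00 0f f3 7f.
K' ⊕ ipad = e3 79 d1 36 39 c5 49.  K' ⊕ opad = 89 13 bb 5c 53 af 23.
Inner input = (K'⊕ipad) ∥ m = e3 79 d1 36 39 c5 49 ∥ 2b 8d.
Inner hash: even-index sum = 707 mod 256 = 195; odd-index sum = 415 mod 256 = 159 → c3 9f.
Outer input = (K'⊕opad) ∥ inner = 89 13 bb 5c 53 af 23 ∥ c3 9f.
Outer hash (tag): even-index sum = 601 mod 256 = 89; odd-index sum = 481 mod 256 = 225 → 59 e1.

59e1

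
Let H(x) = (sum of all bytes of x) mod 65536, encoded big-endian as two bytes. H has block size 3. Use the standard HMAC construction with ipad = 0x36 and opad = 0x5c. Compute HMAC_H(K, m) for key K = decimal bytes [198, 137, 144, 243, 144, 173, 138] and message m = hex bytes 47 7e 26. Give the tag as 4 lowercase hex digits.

017d

Key decimal bytes [198, 137, 144, 243, 144, 173, 138] = c6 89 90 f3 90 ad 8a is 7 bytes > B = 3, so hash it first: H(key) = 04 99, then zero-pad to 3 bytes: K' = 04 99 00.
K' ⊕ ipad = 32 af 36.  K' ⊕ opad = 58 c5 5c.
Inner input = (K'⊕ipad) ∥ m = 32 af 36 ∥ 47 7e 26.
Inner hash: sum = 50+175+54+71+126+38 = 514 → 02 02.
Outer input = (K'⊕opad) ∥ inner = 58 c5 5c ∥ 02 02.
Outer hash (tag): sum = 88+197+92+2+2 = 381 → 01 7d.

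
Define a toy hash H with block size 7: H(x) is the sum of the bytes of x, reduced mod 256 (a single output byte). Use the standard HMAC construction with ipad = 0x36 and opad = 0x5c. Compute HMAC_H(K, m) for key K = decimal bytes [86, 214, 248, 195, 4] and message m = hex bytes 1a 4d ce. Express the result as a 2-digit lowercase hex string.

Key decimal bytes [86, 214, 248, 195, 4] = 56 d6 f8 c3 04 is 5 bytes ≤ B = 7; zero-pad to 7 bytes: K' = 56 d6 f8 c3 04 00 00.
K' ⊕ ipad = 60 e0 ce f5 32 36 36.  K' ⊕ opad = 0a 8a a4 9f 58 5c 5c.
Inner input = (K'⊕ipad) ∥ m = 60 e0 ce f5 32 36 36 ∥ 1a 4d ce.
Inner hash: sum = 96+224+206+245+50+54+54+26+77+206 = 1238; mod 256 = 214 → d6.
Outer input = (K'⊕opad) ∥ inner = 0a 8a a4 9f 58 5c 5c ∥ d6.
Outer hash (tag): sum = 10+138+164+159+88+92+92+214 = 957; mod 256 = 189 → bd.

bd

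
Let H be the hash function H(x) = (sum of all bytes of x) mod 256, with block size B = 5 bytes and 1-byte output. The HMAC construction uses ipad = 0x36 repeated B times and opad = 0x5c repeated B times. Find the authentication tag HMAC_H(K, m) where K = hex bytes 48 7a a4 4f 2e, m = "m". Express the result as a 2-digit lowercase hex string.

11

Key hex bytes 48 7a a4 4f 2e is exactly B = 5 bytes: K' = 48 7a a4 4f 2e.
K' ⊕ ipad = 7e 4c 92 79 18.  K' ⊕ opad = 14 26 f8 13 72.
Inner input = (K'⊕ipad) ∥ m = 7e 4c 92 79 18 ∥ 6d.
Inner hash: sum = 126+76+146+121+24+109 = 602; mod 256 = 90 → 5a.
Outer input = (K'⊕opad) ∥ inner = 14 26 f8 13 72 ∥ 5a.
Outer hash (tag): sum = 20+38+248+19+114+90 = 529; mod 256 = 17 → 11.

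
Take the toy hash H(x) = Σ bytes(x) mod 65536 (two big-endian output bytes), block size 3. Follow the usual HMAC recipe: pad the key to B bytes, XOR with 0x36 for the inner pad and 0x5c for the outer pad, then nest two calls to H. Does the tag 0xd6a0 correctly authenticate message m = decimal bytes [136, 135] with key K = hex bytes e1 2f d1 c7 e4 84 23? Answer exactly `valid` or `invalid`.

Key hex bytes e1 2f d1 c7 e4 84 23 is 7 bytes > B = 3, so hash it first: H(key) = 04 33, then zero-pad to 3 bytes: K' = 04 33 00.
K' ⊕ ipad = 32 05 36; K' ⊕ opad = 58 6f 5c.
Inner hash: sum = 50+5+54+136+135 = 380 → 01 7c.
Outer hash (recomputed tag): sum = 88+111+92+1+124 = 416 → 01 a0.
Recomputed tag = 01a0; claimed = d6a0 → mismatch.

invalid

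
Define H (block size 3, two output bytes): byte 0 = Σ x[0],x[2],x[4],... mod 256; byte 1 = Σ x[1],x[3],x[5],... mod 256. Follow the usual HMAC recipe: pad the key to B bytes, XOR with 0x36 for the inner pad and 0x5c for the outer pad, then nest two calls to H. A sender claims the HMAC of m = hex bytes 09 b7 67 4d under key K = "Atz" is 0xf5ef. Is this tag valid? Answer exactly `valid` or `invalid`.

valid

Key "Atz" = 41 74 7a is exactly B = 3 bytes: K' = 41 74 7a.
K' ⊕ ipad = 77 42 4c; K' ⊕ opad = 1d 28 26.
Inner hash: even-index sum = 455 mod 256 = 199; odd-index sum = 178 mod 256 = 178 → c7 b2.
Outer hash (recomputed tag): even-index sum = 245 mod 256 = 245; odd-index sum = 239 mod 256 = 239 → f5 ef.
Recomputed tag = f5ef; claimed = f5ef → match.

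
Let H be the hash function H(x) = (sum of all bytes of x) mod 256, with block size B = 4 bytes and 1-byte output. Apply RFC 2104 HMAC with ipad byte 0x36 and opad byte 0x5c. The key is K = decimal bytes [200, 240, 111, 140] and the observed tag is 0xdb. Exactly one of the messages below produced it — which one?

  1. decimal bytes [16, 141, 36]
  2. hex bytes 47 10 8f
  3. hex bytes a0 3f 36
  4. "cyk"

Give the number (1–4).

1

Key decimal bytes [200, 240, 111, 140] = c8 f0 6f 8c is exactly B = 4 bytes: K' = c8 f0 6f 8c.
K' ⊕ ipad = fe c6 59 ba; K' ⊕ opad = 94 ac 33 d0.
m1: inner = H(fe c6 59 ba 10 8d 24) = 98; tag = H(94 ac 33 d0 98) = db ← matches
m2: inner = H(fe c6 59 ba 47 10 8f) = bd; tag = H(94 ac 33 d0 bd) = 00
m3: inner = H(fe c6 59 ba a0 3f 36) = ec; tag = H(94 ac 33 d0 ec) = 2f
m4: inner = H(fe c6 59 ba 63 79 6b) = 1e; tag = H(94 ac 33 d0 1e) = 61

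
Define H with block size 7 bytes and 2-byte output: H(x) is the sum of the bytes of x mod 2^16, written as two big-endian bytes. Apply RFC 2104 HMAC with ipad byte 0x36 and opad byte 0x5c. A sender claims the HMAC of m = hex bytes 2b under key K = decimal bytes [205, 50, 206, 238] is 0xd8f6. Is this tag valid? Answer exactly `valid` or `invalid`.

invalid

Key decimal bytes [205, 50, 206, 238] = cd 32 ce ee is 4 bytes ≤ B = 7; zero-pad to 7 bytes: K' = cd 32 ce ee 00 00 00.
K' ⊕ ipad = fb 04 f8 d8 36 36 36; K' ⊕ opad = 91 6e 92 b2 5c 5c 5c.
Inner hash: sum = 251+4+248+216+54+54+54+43 = 924 → 03 9c.
Outer hash (recomputed tag): sum = 145+110+146+178+92+92+92+3+156 = 1014 → 03 f6.
Recomputed tag = 03f6; claimed = d8f6 → mismatch.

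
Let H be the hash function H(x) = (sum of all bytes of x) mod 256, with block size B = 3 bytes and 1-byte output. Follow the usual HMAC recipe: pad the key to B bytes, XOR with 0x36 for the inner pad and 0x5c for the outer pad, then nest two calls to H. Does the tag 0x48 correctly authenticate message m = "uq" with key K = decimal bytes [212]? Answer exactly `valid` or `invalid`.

invalid

Key decimal bytes [212] = d4 is 1 byte ≤ B = 3; zero-pad to 3 bytes: K' = d4 00 00.
K' ⊕ ipad = e2 36 36; K' ⊕ opad = 88 5c 5c.
Inner hash: sum = 226+54+54+117+113 = 564; mod 256 = 52 → 34.
Outer hash (recomputed tag): sum = 136+92+92+52 = 372; mod 256 = 116 → 74.
Recomputed tag = 74; claimed = 48 → mismatch.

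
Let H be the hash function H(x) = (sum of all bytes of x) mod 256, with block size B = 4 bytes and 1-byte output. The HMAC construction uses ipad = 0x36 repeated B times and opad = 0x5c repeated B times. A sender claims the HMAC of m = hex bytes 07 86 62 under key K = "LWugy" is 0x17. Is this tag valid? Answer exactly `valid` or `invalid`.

valid

Key "LWugy" = 4c 57 75 67 79 is 5 bytes > B = 4, so hash it first: H(key) = f8, then zero-pad to 4 bytes: K' = f8 00 00 00.
K' ⊕ ipad = ce 36 36 36; K' ⊕ opad = a4 5c 5c 5c.
Inner hash: sum = 206+54+54+54+7+134+98 = 607; mod 256 = 95 → 5f.
Outer hash (recomputed tag): sum = 164+92+92+92+95 = 535; mod 256 = 23 → 17.
Recomputed tag = 17; claimed = 17 → match.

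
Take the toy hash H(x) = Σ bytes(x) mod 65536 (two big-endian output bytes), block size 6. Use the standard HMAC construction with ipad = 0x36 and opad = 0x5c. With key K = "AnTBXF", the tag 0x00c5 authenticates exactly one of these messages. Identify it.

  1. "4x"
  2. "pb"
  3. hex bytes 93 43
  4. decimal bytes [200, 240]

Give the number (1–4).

1

Key "AnTBXF" = 41 6e 54 42 58 46 is exactly B = 6 bytes: K' = 41 6e 54 42 58 46.
K' ⊕ ipad = 77 58 62 74 6e 70; K' ⊕ opad = 1d 32 08 1e 04 1a.
m1: inner = H(77 58 62 74 6e 70 34 78) = 03 2f; tag = H(1d 32 08 1e 04 1a 03 2f) = 00c5 ← matches
m2: inner = H(77 58 62 74 6e 70 70 62) = 03 55; tag = H(1d 32 08 1e 04 1a 03 55) = 00eb
m3: inner = H(77 58 62 74 6e 70 93 43) = 03 59; tag = H(1d 32 08 1e 04 1a 03 59) = 00ef
m4: inner = H(77 58 62 74 6e 70 c8 f0) = 04 3b; tag = H(1d 32 08 1e 04 1a 04 3b) = 00d2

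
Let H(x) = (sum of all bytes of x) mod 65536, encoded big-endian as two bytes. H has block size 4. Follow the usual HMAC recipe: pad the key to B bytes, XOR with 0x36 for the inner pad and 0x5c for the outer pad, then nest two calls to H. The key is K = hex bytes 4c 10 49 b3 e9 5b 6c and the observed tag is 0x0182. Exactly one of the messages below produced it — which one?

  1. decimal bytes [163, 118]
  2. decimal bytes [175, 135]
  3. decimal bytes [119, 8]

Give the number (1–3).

Key hex bytes 4c 10 49 b3 e9 5b 6c is 7 bytes > B = 4, so hash it first: H(key) = 03 08, then zero-pad to 4 bytes: K' = 03 08 00 00.
K' ⊕ ipad = 35 3e 36 36; K' ⊕ opad = 5f 54 5c 5c.
m1: inner = H(35 3e 36 36 a3 76) = 01 f8; tag = H(5f 54 5c 5c 01 f8) = 0264
m2: inner = H(35 3e 36 36 af 87) = 02 15; tag = H(5f 54 5c 5c 02 15) = 0182 ← matches
m3: inner = H(35 3e 36 36 77 08) = 01 5e; tag = H(5f 54 5c 5c 01 5e) = 01ca

2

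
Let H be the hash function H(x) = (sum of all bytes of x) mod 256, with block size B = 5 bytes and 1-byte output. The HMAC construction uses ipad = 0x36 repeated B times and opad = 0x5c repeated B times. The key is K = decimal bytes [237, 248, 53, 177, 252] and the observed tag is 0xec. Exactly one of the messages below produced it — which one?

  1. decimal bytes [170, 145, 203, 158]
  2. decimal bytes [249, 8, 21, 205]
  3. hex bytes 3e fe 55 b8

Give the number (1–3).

Key decimal bytes [237, 248, 53, 177, 252] = ed f8 35 b1 fc is exactly B = 5 bytes: K' = ed f8 35 b1 fc.
K' ⊕ ipad = db ce 03 87 ca; K' ⊕ opad = b1 a4 69 ed a0.
m1: inner = H(db ce 03 87 ca aa 91 cb 9e) = a1; tag = H(b1 a4 69 ed a0 a1) = ec ← matches
m2: inner = H(db ce 03 87 ca f9 08 15 cd) = e0; tag = H(b1 a4 69 ed a0 e0) = 2b
m3: inner = H(db ce 03 87 ca 3e fe 55 b8) = 46; tag = H(b1 a4 69 ed a0 46) = 91

1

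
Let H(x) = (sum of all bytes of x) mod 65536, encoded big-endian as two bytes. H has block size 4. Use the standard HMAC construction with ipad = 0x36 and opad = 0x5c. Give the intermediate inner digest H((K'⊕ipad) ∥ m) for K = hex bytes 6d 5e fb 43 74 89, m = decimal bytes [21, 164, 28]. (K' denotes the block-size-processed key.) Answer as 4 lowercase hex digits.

Key hex bytes 6d 5e fb 43 74 89 is 6 bytes > B = 4, so hash it first: H(key) = 03 06, then zero-pad to 4 bytes: K' = 03 06 00 00.
K' ⊕ ipad = 35 30 36 36.
Inner input = 35 30 36 36 ∥ 15 a4 1c.
Inner hash: sum = 53+48+54+54+21+164+28 = 422 → 01 a6.

01a6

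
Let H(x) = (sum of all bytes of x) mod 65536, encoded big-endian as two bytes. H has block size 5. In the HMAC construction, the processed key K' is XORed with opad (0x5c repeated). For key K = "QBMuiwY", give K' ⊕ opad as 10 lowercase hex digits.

Key "QBMuiwY" = 51 42 4d 75 69 77 59 is 7 bytes > B = 5, so hash it first: H(key) = 02 8e, then zero-pad to 5 bytes: K' = 02 8e 00 00 00.
XOR each byte with 0x5c: 02⊕5c=5e, 8e⊕5c=d2, 00⊕5c=5c, 00⊕5c=5c, 00⊕5c=5c.

5ed25c5c5c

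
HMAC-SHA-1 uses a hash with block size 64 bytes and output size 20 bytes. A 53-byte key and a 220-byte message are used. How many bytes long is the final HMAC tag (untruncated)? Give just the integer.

20

The tag is one SHA-1 digest: 20 bytes.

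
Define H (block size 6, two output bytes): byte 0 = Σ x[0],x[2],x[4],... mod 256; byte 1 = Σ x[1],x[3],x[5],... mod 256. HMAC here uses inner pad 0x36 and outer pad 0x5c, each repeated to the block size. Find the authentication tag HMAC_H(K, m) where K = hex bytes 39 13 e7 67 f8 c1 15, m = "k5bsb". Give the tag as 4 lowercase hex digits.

df40

Key hex bytes 39 13 e7 67 f8 c1 15 is 7 bytes > B = 6, so hash it first: H(key) = 2d 3b, then zero-pad to 6 bytes: K' = 2d 3b 00 00 00 00.
K' ⊕ ipad = 1b 0d 36 36 36 36.  K' ⊕ opad = 71 67 5c 5c 5c 5c.
Inner input = (K'⊕ipad) ∥ m = 1b 0d 36 36 36 36 ∥ 6b 35 62 73 62.
Inner hash: even-index sum = 438 mod 256 = 182; odd-index sum = 289 mod 256 = 33 → b6 21.
Outer input = (K'⊕opad) ∥ inner = 71 67 5c 5c 5c 5c ∥ b6 21.
Outer hash (tag): even-index sum = 479 mod 256 = 223; odd-index sum = 320 mod 256 = 64 → df 40.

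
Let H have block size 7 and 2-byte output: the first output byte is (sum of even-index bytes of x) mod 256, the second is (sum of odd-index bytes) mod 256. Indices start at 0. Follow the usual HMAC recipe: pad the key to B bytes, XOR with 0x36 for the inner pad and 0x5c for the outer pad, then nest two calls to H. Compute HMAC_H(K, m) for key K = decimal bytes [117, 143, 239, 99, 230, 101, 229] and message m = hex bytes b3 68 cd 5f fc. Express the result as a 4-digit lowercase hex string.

2cd1

Key decimal bytes [117, 143, 239, 99, 230, 101, 229] = 75 8f ef 63 e6 65 e5 is exactly B = 7 bytes: K' = 75 8f ef 63 e6 65 e5.
K' ⊕ ipad = 43 b9 d9 55 d0 53 d3.  K' ⊕ opad = 29 d3 b3 3f ba 39 b9.
Inner input = (K'⊕ipad) ∥ m = 43 b9 d9 55 d0 53 d3 ∥ b3 68 cd 5f fc.
Inner hash: even-index sum = 902 mod 256 = 134; odd-index sum = 989 mod 256 = 221 → 86 dd.
Outer input = (K'⊕opad) ∥ inner = 29 d3 b3 3f ba 39 b9 ∥ 86 dd.
Outer hash (tag): even-index sum = 812 mod 256 = 44; odd-index sum = 465 mod 256 = 209 → 2c d1.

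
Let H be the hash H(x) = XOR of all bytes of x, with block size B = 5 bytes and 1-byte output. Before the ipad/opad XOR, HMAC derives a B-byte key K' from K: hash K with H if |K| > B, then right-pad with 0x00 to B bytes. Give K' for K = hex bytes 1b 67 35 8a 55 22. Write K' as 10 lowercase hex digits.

b400000000

|K| = 6 > B = 5, so first hash the key.
H(K): XOR 1b⊕67⊕35⊕8a⊕55⊕22 = b4.
Zero-pad H(K) = b4 to 5 bytes: K' = b4 00 00 00 00.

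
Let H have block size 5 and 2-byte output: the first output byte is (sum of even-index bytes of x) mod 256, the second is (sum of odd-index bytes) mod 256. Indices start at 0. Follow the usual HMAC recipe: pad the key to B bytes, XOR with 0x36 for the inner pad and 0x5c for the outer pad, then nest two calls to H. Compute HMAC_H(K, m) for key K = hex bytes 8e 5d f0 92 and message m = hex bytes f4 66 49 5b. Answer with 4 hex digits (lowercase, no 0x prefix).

Key hex bytes 8e 5d f0 92 is 4 bytes ≤ B = 5; zero-pad to 5 bytes: K' = 8e 5d f0 92 00.
K' ⊕ ipad = b8 6b c6 a4 36.  K' ⊕ opad = d2 01 ac ce 5c.
Inner input = (K'⊕ipad) ∥ m = b8 6b c6 a4 36 ∥ f4 66 49 5b.
Inner hash: even-index sum = 629 mod 256 = 117; odd-index sum = 588 mod 256 = 76 → 75 4c.
Outer input = (K'⊕opad) ∥ inner = d2 01 ac ce 5c ∥ 75 4c.
Outer hash (tag): even-index sum = 550 mod 256 = 38; odd-index sum = 324 mod 256 = 68 → 26 44.

2644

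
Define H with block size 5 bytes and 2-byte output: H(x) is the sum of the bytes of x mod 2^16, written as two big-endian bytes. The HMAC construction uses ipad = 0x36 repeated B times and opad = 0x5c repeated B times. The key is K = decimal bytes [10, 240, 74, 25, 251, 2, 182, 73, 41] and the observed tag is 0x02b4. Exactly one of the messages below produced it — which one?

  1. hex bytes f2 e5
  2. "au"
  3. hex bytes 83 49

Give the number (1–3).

2

Key decimal bytes [10, 240, 74, 25, 251, 2, 182, 73, 41] = 0a f0 4a 19 fb 02 b6 49 29 is 9 bytes > B = 5, so hash it first: H(key) = 03 82, then zero-pad to 5 bytes: K' = 03 82 00 00 00.
K' ⊕ ipad = 35 b4 36 36 36; K' ⊕ opad = 5f de 5c 5c 5c.
m1: inner = H(35 b4 36 36 36 f2 e5) = 03 62; tag = H(5f de 5c 5c 5c 03 62) = 02b6
m2: inner = H(35 b4 36 36 36 61 75) = 02 61; tag = H(5f de 5c 5c 5c 02 61) = 02b4 ← matches
m3: inner = H(35 b4 36 36 36 83 49) = 02 57; tag = H(5f de 5c 5c 5c 02 57) = 02aa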